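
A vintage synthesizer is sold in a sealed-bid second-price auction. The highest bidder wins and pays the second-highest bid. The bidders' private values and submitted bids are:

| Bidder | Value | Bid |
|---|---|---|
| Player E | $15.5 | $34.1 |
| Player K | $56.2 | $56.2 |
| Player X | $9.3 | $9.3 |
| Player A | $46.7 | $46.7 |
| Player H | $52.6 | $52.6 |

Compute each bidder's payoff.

Ordered from highest: Player K $56.2, then Player H $52.6, then Player A $46.7, then Player E $34.1, then Player X $9.3.
Player K has the top bid and wins; the price is the second-highest bid, $52.6.
Player K's payoff = $56.2 − $52.6 = $3.6. All other bidders lose, so their payoff is 0.

Payoffs: Player E $0.0, Player K $3.6, Player X $0.0, Player A $0.0, Player H $0.0.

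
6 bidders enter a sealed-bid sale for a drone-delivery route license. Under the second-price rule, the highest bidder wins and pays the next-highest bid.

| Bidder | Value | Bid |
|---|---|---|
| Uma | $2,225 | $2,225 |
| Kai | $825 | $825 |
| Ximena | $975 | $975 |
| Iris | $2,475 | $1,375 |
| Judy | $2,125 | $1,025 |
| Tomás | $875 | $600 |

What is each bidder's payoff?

Sorted high to low: Uma $2,225, then Iris $1,375, then Judy $1,025, then Ximena $975, then Kai $825, then Tomás $600.
Uma has the top bid and wins; the price is the second-highest bid, $1,375.
Uma's payoff = $2,225 − $1,375 = $850. All other bidders lose, so their payoff is 0.

Payoffs: Uma $850, Kai $0, Ximena $0, Iris $0, Judy $0, Tomás $0.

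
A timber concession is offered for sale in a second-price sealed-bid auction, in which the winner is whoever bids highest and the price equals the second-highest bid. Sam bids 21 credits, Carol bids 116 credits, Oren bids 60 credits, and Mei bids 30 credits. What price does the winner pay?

Price paid: 60 credits.

Sorted high to low: Carol 116 credits; Oren 60 credits; Mei 30 credits; Sam 21 credits.
Carol is the highest bidder, so Carol wins.
Under the second-price rule, the price is the second-highest bid: 60 credits.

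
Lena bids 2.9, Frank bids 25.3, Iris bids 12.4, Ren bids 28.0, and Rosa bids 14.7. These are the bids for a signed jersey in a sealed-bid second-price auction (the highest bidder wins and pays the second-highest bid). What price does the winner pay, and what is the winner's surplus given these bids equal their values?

The winner pays 25.3 for a surplus of 2.7.

Sorted high to low: Ren 28.0, then Frank 25.3, then Rosa 14.7, then Iris 12.4, then Lena 2.9.
Ren is the highest bidder, so Ren wins.
Under the second-price rule, the price is the second-highest bid: 25.3.
Surplus = 28.0 − 25.3 = 2.7.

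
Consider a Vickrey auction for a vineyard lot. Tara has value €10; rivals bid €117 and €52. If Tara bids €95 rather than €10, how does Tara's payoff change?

The highest competing bid is €117.
Bidding truthfully at €10: the top bid is €117 (a rival), so Tara loses. Payoff = €0.
Bidding €95: the top bid is €117 (a rival), so Tara loses. Payoff = €0.
Change = €0 − €0 = €0.

Change in payoff: €0.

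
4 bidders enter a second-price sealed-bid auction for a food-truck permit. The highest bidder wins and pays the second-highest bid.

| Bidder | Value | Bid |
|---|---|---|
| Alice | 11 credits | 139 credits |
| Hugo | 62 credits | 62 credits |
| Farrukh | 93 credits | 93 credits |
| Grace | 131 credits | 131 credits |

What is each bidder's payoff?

Sorted high to low: Alice 139 credits, then Grace 131 credits, then Farrukh 93 credits, then Hugo 62 credits.
Alice has the top bid and wins; the price is the second-highest bid, 131 credits.
Alice's payoff = 11 credits − 131 credits = -120 credits. All other bidders lose, so their payoff is 0.

Payoffs: Alice -120 credits, Hugo 0 credits, Farrukh 0 credits, Grace 0 credits.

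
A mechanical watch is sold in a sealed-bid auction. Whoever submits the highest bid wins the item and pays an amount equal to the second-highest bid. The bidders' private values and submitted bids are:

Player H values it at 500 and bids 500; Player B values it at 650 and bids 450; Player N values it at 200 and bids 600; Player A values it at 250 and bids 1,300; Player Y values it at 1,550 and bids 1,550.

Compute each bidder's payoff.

Sorted high to low: Player Y 1,550 > Player A 1,300 > Player N 600 > Player H 500 > Player B 450.
Player Y has the top bid and wins; the price is the second-highest bid, 1,300.
Player Y's payoff = 1,550 − 1,300 = 250. All other bidders lose, so their payoff is 0.

Payoffs: Player H 0, Player B 0, Player N 0, Player A 0, Player Y 250.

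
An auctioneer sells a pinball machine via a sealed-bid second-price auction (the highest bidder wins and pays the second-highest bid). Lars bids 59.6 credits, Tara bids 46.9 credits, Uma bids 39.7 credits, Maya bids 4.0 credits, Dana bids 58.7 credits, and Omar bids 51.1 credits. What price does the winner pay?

Sorted high to low: Lars 59.6 credits; Dana 58.7 credits; Omar 51.1 credits; Tara 46.9 credits; Uma 39.7 credits; Maya 4.0 credits.
Lars is the highest bidder, so Lars wins.
Under the second-price rule, the price is the second-highest bid: 58.7 credits.

58.7 credits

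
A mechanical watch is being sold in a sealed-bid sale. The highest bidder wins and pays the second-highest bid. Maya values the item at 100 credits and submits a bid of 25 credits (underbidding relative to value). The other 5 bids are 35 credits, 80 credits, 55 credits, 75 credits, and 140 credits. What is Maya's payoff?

Highest competing bid: 140 credits.
Maya's bid 25 credits is not the highest, so Maya loses, pays nothing, and earns zero payoff.

0 credits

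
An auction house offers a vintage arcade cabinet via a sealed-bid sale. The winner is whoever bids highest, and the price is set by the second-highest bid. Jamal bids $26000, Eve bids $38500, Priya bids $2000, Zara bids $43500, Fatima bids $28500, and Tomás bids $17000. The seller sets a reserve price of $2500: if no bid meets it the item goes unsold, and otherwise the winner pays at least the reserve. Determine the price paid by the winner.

Ranking the bids: Zara $43500 > Eve $38500 > Fatima $28500 > Jamal $26000 > Tomás $17000 > Priya $2000.
Zara has the highest bid, so Zara wins.
The second-highest bid is $38500, which exceeds the reserve, so that sets the price.

The winner pays $38500.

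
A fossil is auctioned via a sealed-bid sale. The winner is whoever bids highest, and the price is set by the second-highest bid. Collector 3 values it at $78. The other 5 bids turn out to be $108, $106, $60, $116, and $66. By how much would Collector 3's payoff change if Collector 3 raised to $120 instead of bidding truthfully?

The highest competing bid is $116.
Bidding truthfully at $78: the top bid is $116 (a rival), so Collector 3 loses. Payoff = $0.
Bidding $120: Collector 3 has the top bid, wins, and pays the second-highest bid $116. Payoff = $78 − $116 = -$38.
Change = -$38 − $0 = -$38.

-$38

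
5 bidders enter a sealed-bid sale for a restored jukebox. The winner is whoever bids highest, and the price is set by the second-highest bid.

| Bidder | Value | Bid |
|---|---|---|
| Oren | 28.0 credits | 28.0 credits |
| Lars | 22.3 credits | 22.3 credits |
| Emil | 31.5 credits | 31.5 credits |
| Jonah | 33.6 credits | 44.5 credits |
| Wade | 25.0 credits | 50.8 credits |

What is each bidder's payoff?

Payoffs: Oren 0.0 credits, Lars 0.0 credits, Emil 0.0 credits, Jonah 0.0 credits, Wade -19.5 credits.

Ordered from highest: Wade 50.8 credits, then Jonah 44.5 credits, then Emil 31.5 credits, then Oren 28.0 credits, then Lars 22.3 credits.
Wade has the top bid and wins; the price is the second-highest bid, 44.5 credits.
Wade's payoff = 25.0 credits − 44.5 credits = -19.5 credits. All other bidders lose, so their payoff is 0.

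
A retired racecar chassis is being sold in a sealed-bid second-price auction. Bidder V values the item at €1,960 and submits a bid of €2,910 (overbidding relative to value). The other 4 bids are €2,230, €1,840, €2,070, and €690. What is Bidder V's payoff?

Highest competing bid: €2,230.
Bidder V's bid €2,910 is the highest overall, so Bidder V wins and pays the second-highest bid, €2,230.
Payoff = value − price = €1,960 − €2,230 = -€270.

Bidder V's payoff: -€270.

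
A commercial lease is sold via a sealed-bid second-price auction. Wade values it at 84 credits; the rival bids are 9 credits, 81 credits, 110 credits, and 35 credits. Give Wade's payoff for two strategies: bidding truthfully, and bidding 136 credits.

The highest competing bid is 110 credits.
Bidding truthfully at 84 credits: the top bid is 110 credits (a rival), so Wade loses. Payoff = 0 credits.
Bidding 136 credits: Wade has the top bid, wins, and pays the second-highest bid 110 credits. Payoff = 84 credits − 110 credits = -26 credits.

(a) 0 credits  (b) -26 credits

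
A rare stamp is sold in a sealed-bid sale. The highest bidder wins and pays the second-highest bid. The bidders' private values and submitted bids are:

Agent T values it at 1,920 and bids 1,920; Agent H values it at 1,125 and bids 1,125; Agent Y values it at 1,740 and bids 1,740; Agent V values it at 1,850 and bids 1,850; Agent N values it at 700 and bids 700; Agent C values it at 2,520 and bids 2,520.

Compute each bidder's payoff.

Agent T 0, Agent H 0, Agent Y 0, Agent V 0, Agent N 0, Agent C 600.

Bids in descending order: Agent C 2,520, then Agent T 1,920, then Agent V 1,850, then Agent Y 1,740, then Agent H 1,125, then Agent N 700.
Agent C has the top bid and wins; the price is the second-highest bid, 1,920.
Agent C's payoff = 2,520 − 1,920 = 600. All other bidders lose, so their payoff is 0.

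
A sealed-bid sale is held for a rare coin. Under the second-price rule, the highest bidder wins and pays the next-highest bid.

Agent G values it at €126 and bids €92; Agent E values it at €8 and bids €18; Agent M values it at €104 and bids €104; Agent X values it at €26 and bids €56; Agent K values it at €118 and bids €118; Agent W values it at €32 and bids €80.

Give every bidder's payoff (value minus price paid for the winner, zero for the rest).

Ranking the bids: Agent K €118, then Agent M €104, then Agent G €92, then Agent W €80, then Agent X €56, then Agent E €18.
Agent K has the top bid and wins; the price is the second-highest bid, €104.
Agent K's payoff = €118 − €104 = €14. All other bidders lose, so their payoff is 0.

Payoffs: Agent G €0, Agent E €0, Agent M €0, Agent X €0, Agent K €14, Agent W €0.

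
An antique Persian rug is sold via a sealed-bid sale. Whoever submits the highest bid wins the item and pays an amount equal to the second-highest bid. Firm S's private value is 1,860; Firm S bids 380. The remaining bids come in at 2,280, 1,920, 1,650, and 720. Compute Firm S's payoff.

Highest competing bid: 2,280.
Firm S's bid 380 is not the highest, so Firm S loses, pays nothing, and earns zero payoff.

0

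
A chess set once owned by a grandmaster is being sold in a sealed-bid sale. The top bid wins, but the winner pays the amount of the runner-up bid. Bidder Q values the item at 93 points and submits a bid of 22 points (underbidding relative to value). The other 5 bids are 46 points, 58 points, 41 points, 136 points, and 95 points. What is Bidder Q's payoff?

Highest competing bid: 136 points.
Bidder Q's bid 22 points is not the highest, so Bidder Q loses, pays nothing, and earns zero payoff.

Bidder Q's payoff: 0 points.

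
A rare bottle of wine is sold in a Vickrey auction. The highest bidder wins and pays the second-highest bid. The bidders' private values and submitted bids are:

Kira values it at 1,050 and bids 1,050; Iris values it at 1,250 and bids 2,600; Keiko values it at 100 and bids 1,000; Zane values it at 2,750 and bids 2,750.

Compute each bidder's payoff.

Sorted high to low: Zane 2,750, then Iris 2,600, then Kira 1,050, then Keiko 1,000.
Zane has the top bid and wins; the price is the second-highest bid, 2,600.
Zane's payoff = 2,750 − 2,600 = 150. All other bidders lose, so their payoff is 0.

Payoffs: Kira 0, Iris 0, Keiko 0, Zane 150.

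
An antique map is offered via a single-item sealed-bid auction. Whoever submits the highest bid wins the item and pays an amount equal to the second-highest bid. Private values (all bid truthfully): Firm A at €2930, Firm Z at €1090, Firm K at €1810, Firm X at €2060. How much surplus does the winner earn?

Ranking the bids: Firm A €2930; Firm X €2060; Firm K €1810; Firm Z €1090.
Firm A wins with the top bid and pays the second-highest, €2060.
Surplus = €2930 − €2060 = €870.

Winner's surplus: €870.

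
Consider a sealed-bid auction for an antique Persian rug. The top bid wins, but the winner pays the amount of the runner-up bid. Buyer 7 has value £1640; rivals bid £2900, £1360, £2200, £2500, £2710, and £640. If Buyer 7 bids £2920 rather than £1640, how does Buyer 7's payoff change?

Change in payoff: -£1260.

The highest competing bid is £2900.
Bidding truthfully at £1640: the top bid is £2900 (a rival), so Buyer 7 loses. Payoff = £0.
Bidding £2920: Buyer 7 has the top bid, wins, and pays the second-highest bid £2900. Payoff = £1640 − £2900 = -£1260.
Change = -£1260 − £0 = -£1260.
This is the dominant-strategy logic: truthful bidding weakly beats any alternative.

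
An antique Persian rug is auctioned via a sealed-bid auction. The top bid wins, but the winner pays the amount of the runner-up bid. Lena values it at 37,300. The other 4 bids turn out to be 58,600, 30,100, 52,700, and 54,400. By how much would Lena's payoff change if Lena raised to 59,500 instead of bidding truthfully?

The highest competing bid is 58,600.
Bidding truthfully at 37,300: the top bid is 58,600 (a rival), so Lena loses. Payoff = 0.
Bidding 59,500: Lena has the top bid, wins, and pays the second-highest bid 58,600. Payoff = 37,300 − 58,600 = -21,300.
Change = -21,300 − 0 = -21,300.

-21,300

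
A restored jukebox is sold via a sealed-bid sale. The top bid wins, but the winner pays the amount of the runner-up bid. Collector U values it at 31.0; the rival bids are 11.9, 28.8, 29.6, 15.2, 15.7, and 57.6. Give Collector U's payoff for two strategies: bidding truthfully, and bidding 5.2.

Truthful: 0.0; alternative: 0.0.

The highest competing bid is 57.6.
Bidding truthfully at 31.0: the top bid is 57.6 (a rival), so Collector U loses. Payoff = 0.0.
Bidding 5.2: the top bid is 57.6 (a rival), so Collector U loses. Payoff = 0.0.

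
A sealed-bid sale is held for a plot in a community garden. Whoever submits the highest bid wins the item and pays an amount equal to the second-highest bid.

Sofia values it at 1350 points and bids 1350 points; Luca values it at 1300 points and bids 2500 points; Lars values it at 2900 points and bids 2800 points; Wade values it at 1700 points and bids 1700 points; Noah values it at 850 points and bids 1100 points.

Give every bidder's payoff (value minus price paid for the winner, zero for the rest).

Sofia 0 points, Luca 0 points, Lars 400 points, Wade 0 points, Noah 0 points.

Bids in descending order: Lars 2800 points, then Luca 2500 points, then Wade 1700 points, then Sofia 1350 points, then Noah 1100 points.
Lars has the top bid and wins; the price is the second-highest bid, 2500 points.
Lars's payoff = 2900 points − 2500 points = 400 points. All other bidders lose, so their payoff is 0.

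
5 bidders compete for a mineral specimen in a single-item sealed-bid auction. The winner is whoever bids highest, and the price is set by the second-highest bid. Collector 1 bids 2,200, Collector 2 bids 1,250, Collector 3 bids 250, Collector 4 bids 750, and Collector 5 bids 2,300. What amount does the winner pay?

Ranking the bids: Collector 5 2,300 > Collector 1 2,200 > Collector 2 1,250 > Collector 4 750 > Collector 3 250.
Collector 5 has the highest bid, so Collector 5 wins.
The second-highest bid is 2,200, so that is what Collector 5 pays.

Price paid: 2,200.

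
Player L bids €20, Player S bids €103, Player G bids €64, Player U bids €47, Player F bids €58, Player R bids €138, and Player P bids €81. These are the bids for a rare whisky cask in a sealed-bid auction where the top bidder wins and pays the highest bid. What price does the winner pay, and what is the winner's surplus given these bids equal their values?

Price €138; surplus €0.

Bids in descending order: Player R €138 > Player S €103 > Player P €81 > Player G €64 > Player F €58 > Player U €47 > Player L €20.
Player R is the highest bidder, so Player R wins.
Under the first-price rule, the price is the highest bid: €138.
Surplus = €138 − €138 = €0.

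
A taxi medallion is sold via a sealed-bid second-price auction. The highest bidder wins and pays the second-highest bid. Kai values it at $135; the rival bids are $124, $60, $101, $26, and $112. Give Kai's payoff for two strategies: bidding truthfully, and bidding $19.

(a) $11  (b) $0

The highest competing bid is $124.
Bidding truthfully at $135: Kai has the top bid, wins, and pays the second-highest bid $124. Payoff = $135 − $124 = $11.
Bidding $19: the top bid is $124 (a rival), so Kai loses. Payoff = $0.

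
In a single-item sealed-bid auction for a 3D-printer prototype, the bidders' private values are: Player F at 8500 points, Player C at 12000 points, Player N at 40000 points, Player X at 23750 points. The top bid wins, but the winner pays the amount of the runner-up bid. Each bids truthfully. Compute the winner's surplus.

Bids in descending order: Player N 40000 points; Player X 23750 points; Player C 12000 points; Player F 8500 points.
Player N wins with the top bid and pays the second-highest, 23750 points.
Surplus = 40000 points − 23750 points = 16250 points.

16250 points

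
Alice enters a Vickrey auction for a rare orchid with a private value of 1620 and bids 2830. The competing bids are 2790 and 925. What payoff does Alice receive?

-1170

Highest competing bid: 2790.
Alice's bid 2830 is the highest overall, so Alice wins and pays the second-highest bid, 2790.
Payoff = value − price = 1620 − 2790 = -1170.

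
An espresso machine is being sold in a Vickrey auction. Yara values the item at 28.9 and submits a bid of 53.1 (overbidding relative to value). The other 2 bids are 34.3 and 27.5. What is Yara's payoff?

Payoff = -5.4.

Highest competing bid: 34.3.
Yara's bid 53.1 is the highest overall, so Yara wins and pays the second-highest bid, 34.3.
Payoff = value − price = 28.9 − 34.3 = -5.4.
Overbidding won the item at a price above value — truthful bidding would have avoided this loss.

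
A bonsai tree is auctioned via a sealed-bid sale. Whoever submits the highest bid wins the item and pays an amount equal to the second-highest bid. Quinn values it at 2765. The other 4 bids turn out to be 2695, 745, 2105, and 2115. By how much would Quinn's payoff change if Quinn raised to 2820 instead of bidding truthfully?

The highest competing bid is 2695.
Bidding truthfully at 2765: Quinn has the top bid, wins, and pays the second-highest bid 2695. Payoff = 2765 − 2695 = 70.
Bidding 2820: Quinn has the top bid, wins, and pays the second-highest bid 2695. Payoff = 2765 − 2695 = 70.
Change = 70 − 70 = 0.

Payoff change: 0.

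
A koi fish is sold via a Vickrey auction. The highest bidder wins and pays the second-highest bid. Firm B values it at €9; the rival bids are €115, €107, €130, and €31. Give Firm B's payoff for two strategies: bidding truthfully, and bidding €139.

(a) €0  (b) -€121

The highest competing bid is €130.
Bidding truthfully at €9: the top bid is €130 (a rival), so Firm B loses. Payoff = €0.
Bidding €139: Firm B has the top bid, wins, and pays the second-highest bid €130. Payoff = €9 − €130 = -€121.
This is the dominant-strategy logic: truthful bidding weakly beats any alternative.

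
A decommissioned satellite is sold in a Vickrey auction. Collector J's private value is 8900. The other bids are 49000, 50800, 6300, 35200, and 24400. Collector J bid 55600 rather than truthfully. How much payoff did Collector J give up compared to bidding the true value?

Regret: 41900.

The highest competing bid is 50800.
Bidding truthfully at 8900: the top bid is 50800 (a rival), so Collector J loses. Payoff = 0.
Bidding 55600: Collector J has the top bid, wins, and pays the second-highest bid 50800. Payoff = 8900 − 50800 = -41900.
Regret = truthful payoff − actual payoff = 0 − -41900 = 41900.
Deviating from a truthful bid can only lose payoff in a second-price auction — never gain.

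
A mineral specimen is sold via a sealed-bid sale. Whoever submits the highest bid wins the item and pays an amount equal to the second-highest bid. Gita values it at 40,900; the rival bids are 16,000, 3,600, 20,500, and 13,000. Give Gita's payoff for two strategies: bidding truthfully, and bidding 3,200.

The highest competing bid is 20,500.
Bidding truthfully at 40,900: Gita has the top bid, wins, and pays the second-highest bid 20,500. Payoff = 40,900 − 20,500 = 20,400.
Bidding 3,200: the top bid is 20,500 (a rival), so Gita loses. Payoff = 0.

Truthful: 20,400; alternative: 0.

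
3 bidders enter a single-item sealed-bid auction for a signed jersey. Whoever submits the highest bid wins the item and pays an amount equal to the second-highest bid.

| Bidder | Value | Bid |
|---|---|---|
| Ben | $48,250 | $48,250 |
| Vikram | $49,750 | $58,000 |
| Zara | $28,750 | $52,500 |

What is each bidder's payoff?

Ordered from highest: Vikram $58,000, then Zara $52,500, then Ben $48,250.
Vikram has the top bid and wins; the price is the second-highest bid, $52,500.
Vikram's payoff = $49,750 − $52,500 = -$2,750. All other bidders lose, so their payoff is 0.

Payoffs: Ben $0, Vikram -$2,750, Zara $0.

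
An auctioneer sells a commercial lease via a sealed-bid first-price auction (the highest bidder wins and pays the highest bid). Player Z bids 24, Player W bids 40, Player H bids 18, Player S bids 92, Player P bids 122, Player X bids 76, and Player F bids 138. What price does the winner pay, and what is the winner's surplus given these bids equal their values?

The winner pays 138 for a surplus of 0.

Ordered from highest: Player F 138 > Player P 122 > Player S 92 > Player X 76 > Player W 40 > Player Z 24 > Player H 18.
Player F is the highest bidder, so Player F wins.
Under the first-price rule, the price is the highest bid: 138.
Surplus = 138 − 138 = 0.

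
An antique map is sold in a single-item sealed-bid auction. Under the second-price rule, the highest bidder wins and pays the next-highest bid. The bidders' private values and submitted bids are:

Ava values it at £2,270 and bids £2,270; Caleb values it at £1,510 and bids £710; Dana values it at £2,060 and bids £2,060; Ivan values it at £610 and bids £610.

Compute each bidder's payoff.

Payoffs: Ava £210, Caleb £0, Dana £0, Ivan £0.

Bids in descending order: Ava £2,270 > Dana £2,060 > Caleb £710 > Ivan £610.
Ava has the top bid and wins; the price is the second-highest bid, £2,060.
Ava's payoff = £2,270 − £2,060 = £210. All other bidders lose, so their payoff is 0.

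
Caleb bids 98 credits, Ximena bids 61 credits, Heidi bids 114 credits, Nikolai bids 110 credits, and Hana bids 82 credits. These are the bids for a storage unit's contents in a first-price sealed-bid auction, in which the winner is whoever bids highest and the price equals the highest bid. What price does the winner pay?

The winner pays 114 credits.

Bids in descending order: Heidi 114 credits > Nikolai 110 credits > Caleb 98 credits > Hana 82 credits > Ximena 61 credits.
Heidi is the highest bidder, so Heidi wins.
Under the first-price rule, the price is the highest bid: 114 credits.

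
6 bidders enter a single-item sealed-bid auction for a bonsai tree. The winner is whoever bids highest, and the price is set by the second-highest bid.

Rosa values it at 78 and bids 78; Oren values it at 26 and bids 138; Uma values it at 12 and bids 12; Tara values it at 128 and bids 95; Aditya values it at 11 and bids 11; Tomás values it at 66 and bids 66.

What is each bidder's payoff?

Ranking the bids: Oren 138 > Tara 95 > Rosa 78 > Tomás 66 > Uma 12 > Aditya 11.
Oren has the top bid and wins; the price is the second-highest bid, 95.
Oren's payoff = 26 − 95 = -69. All other bidders lose, so their payoff is 0.

Rosa 0, Oren -69, Uma 0, Tara 0, Aditya 0, Tomás 0.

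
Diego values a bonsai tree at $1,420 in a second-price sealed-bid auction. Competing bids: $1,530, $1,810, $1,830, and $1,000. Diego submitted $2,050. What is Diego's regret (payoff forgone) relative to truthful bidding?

Payoff forgone: $410.

The highest competing bid is $1,830.
Bidding truthfully at $1,420: the top bid is $1,830 (a rival), so Diego loses. Payoff = $0.
Bidding $2,050: Diego has the top bid, wins, and pays the second-highest bid $1,830. Payoff = $1,420 − $1,830 = -$410.
Regret = truthful payoff − actual payoff = $0 − -$410 = $410.
Deviating from a truthful bid can only lose payoff in a second-price auction — never gain.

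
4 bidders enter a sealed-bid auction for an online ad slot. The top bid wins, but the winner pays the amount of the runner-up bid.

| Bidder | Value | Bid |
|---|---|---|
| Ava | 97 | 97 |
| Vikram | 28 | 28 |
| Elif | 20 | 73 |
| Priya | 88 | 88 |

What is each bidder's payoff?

Bids in descending order: Ava 97 > Priya 88 > Elif 73 > Vikram 28.
Ava has the top bid and wins; the price is the second-highest bid, 88.
Ava's payoff = 97 − 88 = 9. All other bidders lose, so their payoff is 0.

Ava 9, Vikram 0, Elif 0, Priya 0.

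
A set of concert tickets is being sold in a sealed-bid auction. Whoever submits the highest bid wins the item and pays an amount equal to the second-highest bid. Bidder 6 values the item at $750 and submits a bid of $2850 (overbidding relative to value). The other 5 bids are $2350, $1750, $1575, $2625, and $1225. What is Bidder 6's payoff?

Highest competing bid: $2625.
Bidder 6's bid $2850 is the highest overall, so Bidder 6 wins and pays the second-highest bid, $2625.
Payoff = value − price = $750 − $2625 = -$1875.

Payoff = -$1875.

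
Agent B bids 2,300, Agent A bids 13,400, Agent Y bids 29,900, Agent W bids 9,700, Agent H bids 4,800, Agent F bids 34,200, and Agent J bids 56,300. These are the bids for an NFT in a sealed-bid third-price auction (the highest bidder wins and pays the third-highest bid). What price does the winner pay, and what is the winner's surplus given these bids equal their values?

Ordered from highest: Agent J 56,300, then Agent F 34,200, then Agent Y 29,900, then Agent A 13,400, then Agent W 9,700, then Agent H 4,800, then Agent B 2,300.
Agent J is the highest bidder, so Agent J wins.
Under the third-price rule, the price is the third-highest bid: 29,900.
Surplus = 56,300 − 29,900 = 26,400.

Price 29,900; surplus 26,400.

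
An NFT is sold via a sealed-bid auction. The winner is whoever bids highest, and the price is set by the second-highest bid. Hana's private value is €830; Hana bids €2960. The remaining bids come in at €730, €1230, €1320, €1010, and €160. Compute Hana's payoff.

Hana's payoff: -€490.

Highest competing bid: €1320.
Hana's bid €2960 is the highest overall, so Hana wins and pays the second-highest bid, €1320.
Payoff = value − price = €830 − €1320 = -€490.
Overbidding won the item at a price above value — truthful bidding would have avoided this loss.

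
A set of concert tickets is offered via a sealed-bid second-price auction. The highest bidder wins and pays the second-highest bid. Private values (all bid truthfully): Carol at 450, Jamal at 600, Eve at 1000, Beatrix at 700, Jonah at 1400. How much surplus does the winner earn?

400

Ranking the bids: Jonah 1400, then Eve 1000, then Beatrix 700, then Jamal 600, then Carol 450.
Jonah wins with the top bid and pays the second-highest, 1000.
Surplus = 1400 − 1000 = 400.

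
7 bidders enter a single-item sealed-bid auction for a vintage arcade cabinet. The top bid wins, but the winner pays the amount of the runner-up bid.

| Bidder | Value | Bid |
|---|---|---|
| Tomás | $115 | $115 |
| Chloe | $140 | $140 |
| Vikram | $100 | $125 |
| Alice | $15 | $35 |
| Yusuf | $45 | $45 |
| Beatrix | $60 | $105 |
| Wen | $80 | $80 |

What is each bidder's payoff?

Sorted high to low: Chloe $140 > Vikram $125 > Tomás $115 > Beatrix $105 > Wen $80 > Yusuf $45 > Alice $35.
Chloe has the top bid and wins; the price is the second-highest bid, $125.
Chloe's payoff = $140 − $125 = $15. All other bidders lose, so their payoff is 0.

Tomás $0, Chloe $15, Vikram $0, Alice $0, Yusuf $0, Beatrix $0, Wen $0.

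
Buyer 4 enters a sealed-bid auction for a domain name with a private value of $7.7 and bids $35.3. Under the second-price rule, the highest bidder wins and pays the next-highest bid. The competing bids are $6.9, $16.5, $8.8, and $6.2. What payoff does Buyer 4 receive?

Highest competing bid: $16.5.
Buyer 4's bid $35.3 is the highest overall, so Buyer 4 wins and pays the second-highest bid, $16.5.
Payoff = value − price = $7.7 − $16.5 = -$8.8.

The bidder's payoff: -$8.8.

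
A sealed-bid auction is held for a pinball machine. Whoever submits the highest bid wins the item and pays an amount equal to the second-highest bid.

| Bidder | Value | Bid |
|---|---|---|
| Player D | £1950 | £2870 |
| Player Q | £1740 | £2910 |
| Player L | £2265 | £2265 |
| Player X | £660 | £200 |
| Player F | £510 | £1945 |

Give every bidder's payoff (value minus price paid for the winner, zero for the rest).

Sorted high to low: Player Q £2910; Player D £2870; Player L £2265; Player F £1945; Player X £200.
Player Q has the top bid and wins; the price is the second-highest bid, £2870.
Player Q's payoff = £1740 − £2870 = -£1130. All other bidders lose, so their payoff is 0.

Payoffs: Player D £0, Player Q -£1130, Player L £0, Player X £0, Player F £0.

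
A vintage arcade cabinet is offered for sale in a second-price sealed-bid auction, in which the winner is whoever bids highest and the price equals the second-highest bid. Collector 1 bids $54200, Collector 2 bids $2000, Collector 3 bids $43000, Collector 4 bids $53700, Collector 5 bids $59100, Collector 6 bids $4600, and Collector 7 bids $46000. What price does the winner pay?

Ranking the bids: Collector 5 $59100; Collector 1 $54200; Collector 4 $53700; Collector 7 $46000; Collector 3 $43000; Collector 6 $4600; Collector 2 $2000.
Collector 5 is the highest bidder, so Collector 5 wins.
Under the second-price rule, the price is the second-highest bid: $54200.

Price paid: $54200.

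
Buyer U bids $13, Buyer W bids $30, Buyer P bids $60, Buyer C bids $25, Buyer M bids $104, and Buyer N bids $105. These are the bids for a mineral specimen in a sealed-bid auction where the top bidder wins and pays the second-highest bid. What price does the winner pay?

The winner pays $104.

Ordered from highest: Buyer N $105 > Buyer M $104 > Buyer P $60 > Buyer W $30 > Buyer C $25 > Buyer U $13.
Buyer N is the highest bidder, so Buyer N wins.
Under the second-price rule, the price is the second-highest bid: $104.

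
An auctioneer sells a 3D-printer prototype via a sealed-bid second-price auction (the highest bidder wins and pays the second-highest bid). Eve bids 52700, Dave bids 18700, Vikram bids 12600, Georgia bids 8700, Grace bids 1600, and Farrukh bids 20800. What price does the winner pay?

20800

Ordered from highest: Eve 52700 > Farrukh 20800 > Dave 18700 > Vikram 12600 > Georgia 8700 > Grace 1600.
Eve is the highest bidder, so Eve wins.
Under the second-price rule, the price is the second-highest bid: 20800.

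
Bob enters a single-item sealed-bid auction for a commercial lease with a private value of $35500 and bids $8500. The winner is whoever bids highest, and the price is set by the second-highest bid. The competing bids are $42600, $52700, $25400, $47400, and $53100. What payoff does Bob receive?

Highest competing bid: $53100.
Bob's bid $8500 is not the highest, so Bob loses, pays nothing, and earns zero payoff.

Bob's payoff: $0.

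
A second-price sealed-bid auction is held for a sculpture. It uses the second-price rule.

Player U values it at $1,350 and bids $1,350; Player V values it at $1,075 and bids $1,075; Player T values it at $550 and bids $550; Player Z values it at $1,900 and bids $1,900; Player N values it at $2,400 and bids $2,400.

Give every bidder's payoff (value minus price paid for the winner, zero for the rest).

Player U $0, Player V $0, Player T $0, Player Z $0, Player N $500.

Bids in descending order: Player N $2,400; Player Z $1,900; Player U $1,350; Player V $1,075; Player T $550.
Player N has the top bid and wins; the price is the second-highest bid, $1,900.
Player N's payoff = $2,400 − $1,900 = $500. All other bidders lose, so their payoff is 0.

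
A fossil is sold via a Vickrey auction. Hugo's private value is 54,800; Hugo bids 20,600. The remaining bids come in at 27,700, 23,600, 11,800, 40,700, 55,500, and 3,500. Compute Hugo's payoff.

Highest competing bid: 55,500.
Hugo's bid 20,600 is not the highest, so Hugo loses, pays nothing, and earns zero payoff.

Payoff = 0.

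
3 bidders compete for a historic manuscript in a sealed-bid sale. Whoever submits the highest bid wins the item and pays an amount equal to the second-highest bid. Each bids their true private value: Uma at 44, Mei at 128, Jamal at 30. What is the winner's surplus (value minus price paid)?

Winner's surplus: 84.

Ordered from highest: Mei 128; Uma 44; Jamal 30.
Mei wins with the top bid and pays the second-highest, 44.
Surplus = 128 − 44 = 84.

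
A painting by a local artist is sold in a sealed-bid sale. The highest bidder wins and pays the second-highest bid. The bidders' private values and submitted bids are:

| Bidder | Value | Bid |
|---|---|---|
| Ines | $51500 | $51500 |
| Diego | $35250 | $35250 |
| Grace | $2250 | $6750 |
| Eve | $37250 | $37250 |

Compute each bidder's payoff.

Sorted high to low: Ines $51500; Eve $37250; Diego $35250; Grace $6750.
Ines has the top bid and wins; the price is the second-highest bid, $37250.
Ines's payoff = $51500 − $37250 = $14250. All other bidders lose, so their payoff is 0.

Ines $14250, Diego $0, Grace $0, Eve $0.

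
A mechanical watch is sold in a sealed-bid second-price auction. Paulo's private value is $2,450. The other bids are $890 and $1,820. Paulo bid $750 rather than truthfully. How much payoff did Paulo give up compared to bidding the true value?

The highest competing bid is $1,820.
Bidding truthfully at $2,450: Paulo has the top bid, wins, and pays the second-highest bid $1,820. Payoff = $2,450 − $1,820 = $630.
Bidding $750: the top bid is $1,820 (a rival), so Paulo loses. Payoff = $0.
Regret = truthful payoff − actual payoff = $630 − $0 = $630.

$630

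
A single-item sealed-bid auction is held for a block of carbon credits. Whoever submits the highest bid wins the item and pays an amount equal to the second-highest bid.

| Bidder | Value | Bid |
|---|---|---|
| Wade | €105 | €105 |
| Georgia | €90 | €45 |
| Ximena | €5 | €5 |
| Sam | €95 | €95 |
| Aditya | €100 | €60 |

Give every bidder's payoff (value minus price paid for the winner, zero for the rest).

Bids in descending order: Wade €105; Sam €95; Aditya €60; Georgia €45; Ximena €5.
Wade has the top bid and wins; the price is the second-highest bid, €95.
Wade's payoff = €105 − €95 = €10. All other bidders lose, so their payoff is 0.

Wade €10, Georgia €0, Ximena €0, Sam €0, Aditya €0.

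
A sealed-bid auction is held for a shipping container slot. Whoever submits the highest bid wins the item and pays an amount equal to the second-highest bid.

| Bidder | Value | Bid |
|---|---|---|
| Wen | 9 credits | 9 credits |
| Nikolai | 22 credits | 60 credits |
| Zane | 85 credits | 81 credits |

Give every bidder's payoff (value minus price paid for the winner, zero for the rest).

Sorted high to low: Zane 81 credits > Nikolai 60 credits > Wen 9 credits.
Zane has the top bid and wins; the price is the second-highest bid, 60 credits.
Zane's payoff = 85 credits − 60 credits = 25 credits. All other bidders lose, so their payoff is 0.

Payoffs: Wen 0 credits, Nikolai 0 credits, Zane 25 credits.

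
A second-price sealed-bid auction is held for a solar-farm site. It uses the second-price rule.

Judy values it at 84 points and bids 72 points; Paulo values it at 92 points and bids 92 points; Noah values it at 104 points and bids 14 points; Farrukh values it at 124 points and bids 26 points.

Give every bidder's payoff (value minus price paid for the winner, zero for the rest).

Ranking the bids: Paulo 92 points > Judy 72 points > Farrukh 26 points > Noah 14 points.
Paulo has the top bid and wins; the price is the second-highest bid, 72 points.
Paulo's payoff = 92 points − 72 points = 20 points. All other bidders lose, so their payoff is 0.

Judy 0 points, Paulo 20 points, Noah 0 points, Farrukh 0 points.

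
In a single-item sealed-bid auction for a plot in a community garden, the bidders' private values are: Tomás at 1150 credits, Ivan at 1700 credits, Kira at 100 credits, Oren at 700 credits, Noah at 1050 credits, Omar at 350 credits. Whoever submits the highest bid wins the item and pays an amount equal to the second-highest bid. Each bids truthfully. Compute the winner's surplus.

550 credits

Sorted high to low: Ivan 1700 credits > Tomás 1150 credits > Noah 1050 credits > Oren 700 credits > Omar 350 credits > Kira 100 credits.
Ivan wins with the top bid and pays the second-highest, 1150 credits.
Surplus = 1700 credits − 1150 credits = 550 credits.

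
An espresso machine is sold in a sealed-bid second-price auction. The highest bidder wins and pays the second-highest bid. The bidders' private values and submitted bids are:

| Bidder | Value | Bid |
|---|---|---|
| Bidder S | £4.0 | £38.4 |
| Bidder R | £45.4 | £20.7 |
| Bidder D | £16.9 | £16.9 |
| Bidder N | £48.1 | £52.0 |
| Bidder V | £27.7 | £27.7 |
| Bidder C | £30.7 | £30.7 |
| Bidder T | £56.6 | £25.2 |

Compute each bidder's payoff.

Bidder S £0.0, Bidder R £0.0, Bidder D £0.0, Bidder N £9.7, Bidder V £0.0, Bidder C £0.0, Bidder T £0.0.

Sorted high to low: Bidder N £52.0 > Bidder S £38.4 > Bidder C £30.7 > Bidder V £27.7 > Bidder T £25.2 > Bidder R £20.7 > Bidder D £16.9.
Bidder N has the top bid and wins; the price is the second-highest bid, £38.4.
Bidder N's payoff = £48.1 − £38.4 = £9.7. All other bidders lose, so their payoff is 0.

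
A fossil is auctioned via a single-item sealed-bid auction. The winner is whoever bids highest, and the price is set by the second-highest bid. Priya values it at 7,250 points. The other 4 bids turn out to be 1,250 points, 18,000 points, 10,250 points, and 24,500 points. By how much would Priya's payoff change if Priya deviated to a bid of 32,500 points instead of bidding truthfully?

Change in payoff: -17,250 points.

The highest competing bid is 24,500 points.
Bidding truthfully at 7,250 points: the top bid is 24,500 points (a rival), so Priya loses. Payoff = 0 points.
Bidding 32,500 points: Priya has the top bid, wins, and pays the second-highest bid 24,500 points. Payoff = 7,250 points − 24,500 points = -17,250 points.
Change = -17,250 points − 0 points = -17,250 points.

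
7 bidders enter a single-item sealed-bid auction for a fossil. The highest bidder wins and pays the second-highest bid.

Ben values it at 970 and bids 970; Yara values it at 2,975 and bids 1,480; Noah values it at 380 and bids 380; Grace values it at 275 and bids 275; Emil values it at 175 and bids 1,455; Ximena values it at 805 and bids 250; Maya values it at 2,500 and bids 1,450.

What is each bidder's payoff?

Payoffs: Ben 0, Yara 1,520, Noah 0, Grace 0, Emil 0, Ximena 0, Maya 0.

Bids in descending order: Yara 1,480, then Emil 1,455, then Maya 1,450, then Ben 970, then Noah 380, then Grace 275, then Ximena 250.
Yara has the top bid and wins; the price is the second-highest bid, 1,455.
Yara's payoff = 2,975 − 1,455 = 1,520. All other bidders lose, so their payoff is 0.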